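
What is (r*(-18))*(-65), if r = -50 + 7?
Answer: -50310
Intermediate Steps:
r = -43
(r*(-18))*(-65) = -43*(-18)*(-65) = 774*(-65) = -50310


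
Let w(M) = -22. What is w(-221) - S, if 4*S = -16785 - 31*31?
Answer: 8829/2 ≈ 4414.5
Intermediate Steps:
S = -8873/2 (S = (-16785 - 31*31)/4 = (-16785 - 1*961)/4 = (-16785 - 961)/4 = (¼)*(-17746) = -8873/2 ≈ -4436.5)
w(-221) - S = -22 - 1*(-8873/2) = -22 + 8873/2 = 8829/2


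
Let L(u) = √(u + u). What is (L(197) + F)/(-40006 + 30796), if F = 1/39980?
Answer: -1/368215800 - √394/9210 ≈ -0.0021552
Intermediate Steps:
F = 1/39980 ≈ 2.5013e-5
L(u) = √2*√u (L(u) = √(2*u) = √2*√u)
(L(197) + F)/(-40006 + 30796) = (√2*√197 + 1/39980)/(-40006 + 30796) = (√394 + 1/39980)/(-9210) = (1/39980 + √394)*(-1/9210) = -1/368215800 - √394/9210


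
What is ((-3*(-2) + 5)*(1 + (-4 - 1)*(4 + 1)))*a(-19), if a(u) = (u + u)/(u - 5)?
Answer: -418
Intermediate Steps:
a(u) = 2*u/(-5 + u) (a(u) = (2*u)/(-5 + u) = 2*u/(-5 + u))
((-3*(-2) + 5)*(1 + (-4 - 1)*(4 + 1)))*a(-19) = ((-3*(-2) + 5)*(1 + (-4 - 1)*(4 + 1)))*(2*(-19)/(-5 - 19)) = ((6 + 5)*(1 - 5*5))*(2*(-19)/(-24)) = (11*(1 - 25))*(2*(-19)*(-1/24)) = (11*(-24))*(19/12) = -264*19/12 = -418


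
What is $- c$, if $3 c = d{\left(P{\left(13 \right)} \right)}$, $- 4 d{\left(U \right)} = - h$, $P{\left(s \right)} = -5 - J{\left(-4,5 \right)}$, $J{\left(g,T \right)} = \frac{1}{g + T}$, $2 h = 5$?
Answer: $- \frac{5}{24} \approx -0.20833$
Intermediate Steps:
$h = \frac{5}{2}$ ($h = \frac{1}{2} \cdot 5 = \frac{5}{2} \approx 2.5$)
$J{\left(g,T \right)} = \frac{1}{T + g}$
$P{\left(s \right)} = -6$ ($P{\left(s \right)} = -5 - \frac{1}{5 - 4} = -5 - 1^{-1} = -5 - 1 = -6$)
$d{\left(U \right)} = \frac{5}{8}$ ($d{\left(U \right)} = - \frac{\left(-1\right) \frac{5}{2}}{4} = \left(- \frac{1}{4}\right) \left(- \frac{5}{2}\right) = \frac{5}{8}$)
$c = \frac{5}{24}$ ($c = \frac{1}{3} \cdot \frac{5}{8} = \frac{5}{24} \approx 0.20833$)
$- c = \left(-1\right) \frac{5}{24} = - \frac{5}{24}$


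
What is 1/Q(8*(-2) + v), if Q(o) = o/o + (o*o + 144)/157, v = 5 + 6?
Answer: 157/326 ≈ 0.48160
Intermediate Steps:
v = 11
Q(o) = 301/157 + o²/157 (Q(o) = 1 + (o² + 144)*(1/157) = 1 + (144 + o²)*(1/157) = 1 + (144/157 + o²/157) = 301/157 + o²/157)
1/Q(8*(-2) + v) = 1/(301/157 + (8*(-2) + 11)²/157) = 1/(301/157 + (-16 + 11)²/157) = 1/(301/157 + (1/157)*(-5)²) = 1/(301/157 + (1/157)*25) = 1/(301/157 + 25/157) = 1/(326/157) = 157/326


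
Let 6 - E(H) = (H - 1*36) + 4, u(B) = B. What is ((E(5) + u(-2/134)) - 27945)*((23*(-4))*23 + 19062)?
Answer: -31690799330/67 ≈ -4.7300e+8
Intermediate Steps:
E(H) = 38 - H (E(H) = 6 - ((H - 1*36) + 4) = 6 - ((H - 36) + 4) = 6 - ((-36 + H) + 4) = 6 - (-32 + H) = 6 + (32 - H) = 38 - H)
((E(5) + u(-2/134)) - 27945)*((23*(-4))*23 + 19062) = (((38 - 1*5) - 2/134) - 27945)*((23*(-4))*23 + 19062) = (((38 - 5) - 2*1/134) - 27945)*(-92*23 + 19062) = ((33 - 1/67) - 27945)*(-2116 + 19062) = (2210/67 - 27945)*16946 = -1870105/67*16946 = -31690799330/67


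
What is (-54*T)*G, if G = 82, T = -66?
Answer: 292248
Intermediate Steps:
(-54*T)*G = -54*(-66)*82 = 3564*82 = 292248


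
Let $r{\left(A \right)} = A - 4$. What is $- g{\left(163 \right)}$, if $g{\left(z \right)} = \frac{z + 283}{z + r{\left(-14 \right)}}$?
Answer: $- \frac{446}{145} \approx -3.0759$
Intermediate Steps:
$r{\left(A \right)} = -4 + A$
$g{\left(z \right)} = \frac{283 + z}{-18 + z}$ ($g{\left(z \right)} = \frac{z + 283}{z - 18} = \frac{283 + z}{z - 18} = \frac{283 + z}{-18 + z}$)
$- g{\left(163 \right)} = - \frac{283 + 163}{-18 + 163} = - \frac{446}{145}$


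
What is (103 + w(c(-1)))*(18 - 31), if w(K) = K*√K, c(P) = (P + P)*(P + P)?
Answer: -1443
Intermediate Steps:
c(P) = 4*P² (c(P) = (2*P)*(2*P) = 4*P²)
w(K) = K^(3/2)
(103 + w(c(-1)))*(18 - 31) = (103 + (4*(-1)²)^(3/2))*(18 - 31) = (103 + (4*1)^(3/2))*(-13) = (103 + 4^(3/2))*(-13) = (103 + 8)*(-13) = 111*(-13) = -1443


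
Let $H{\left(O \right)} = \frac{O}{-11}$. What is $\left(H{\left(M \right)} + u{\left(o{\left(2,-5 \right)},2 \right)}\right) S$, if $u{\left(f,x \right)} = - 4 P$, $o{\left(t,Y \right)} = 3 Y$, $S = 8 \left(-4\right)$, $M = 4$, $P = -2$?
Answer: $- \frac{2688}{11} \approx -244.36$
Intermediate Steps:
$H{\left(O \right)} = - \frac{O}{11}$ ($H{\left(O \right)} = O \left(- \frac{1}{11}\right) = - \frac{O}{11}$)
$S = -32$
$u{\left(f,x \right)} = 8$ ($u{\left(f,x \right)} = \left(-4\right) \left(-2\right) = 8$)
$\left(H{\left(M \right)} + u{\left(o{\left(2,-5 \right)},2 \right)}\right) S = \left(\left(- \frac{1}{11}\right) 4 + 8\right) \left(-32\right) = \left(- \frac{4}{11} + 8\right) \left(-32\right) = \frac{84}{11} \left(-32\right) = - \frac{2688}{11}$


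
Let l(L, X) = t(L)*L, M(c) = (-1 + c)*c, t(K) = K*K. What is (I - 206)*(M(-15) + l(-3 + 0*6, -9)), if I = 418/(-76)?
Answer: -90099/2 ≈ -45050.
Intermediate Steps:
t(K) = K²
M(c) = c*(-1 + c)
l(L, X) = L³ (l(L, X) = L²*L = L³)
I = -11/2 (I = 418*(-1/76) = -11/2 ≈ -5.5000)
(I - 206)*(M(-15) + l(-3 + 0*6, -9)) = (-11/2 - 206)*(-15*(-1 - 15) + (-3 + 0*6)³) = -423*(-15*(-16) + (-3 + 0)³)/2 = -423*(240 + (-3)³)/2 = -423*(240 - 27)/2 = -423/2*213 = -90099/2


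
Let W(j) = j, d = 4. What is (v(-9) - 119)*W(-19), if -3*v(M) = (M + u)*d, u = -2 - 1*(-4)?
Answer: 6251/3 ≈ 2083.7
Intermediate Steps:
u = 2 (u = -2 + 4 = 2)
v(M) = -8/3 - 4*M/3 (v(M) = -(M + 2)*4/3 = -(2 + M)*4/3 = -(8 + 4*M)/3 = -8/3 - 4*M/3)
(v(-9) - 119)*W(-19) = ((-8/3 - 4/3*(-9)) - 119)*(-19) = ((-8/3 + 12) - 119)*(-19) = (28/3 - 119)*(-19) = -329/3*(-19) = 6251/3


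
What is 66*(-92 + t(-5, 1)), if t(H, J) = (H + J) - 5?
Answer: -6666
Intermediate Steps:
t(H, J) = -5 + H + J
66*(-92 + t(-5, 1)) = 66*(-92 + (-5 - 5 + 1)) = 66*(-92 - 9) = 66*(-101) = -6666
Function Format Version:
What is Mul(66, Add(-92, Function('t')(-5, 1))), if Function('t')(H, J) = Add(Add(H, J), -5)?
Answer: -6666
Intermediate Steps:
Function('t')(H, J) = Add(-5, H, J)
Mul(66, Add(-92, Function('t')(-5, 1))) = Mul(66, Add(-92, Add(-5, -5, 1))) = Mul(66, Add(-92, -9)) = Mul(66, -101) = -6666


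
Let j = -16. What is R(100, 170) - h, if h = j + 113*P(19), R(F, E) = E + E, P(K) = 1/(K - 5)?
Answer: 4871/14 ≈ 347.93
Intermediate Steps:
P(K) = 1/(-5 + K)
R(F, E) = 2*E
h = -111/14 (h = -16 + 113/(-5 + 19) = -16 + 113/14 = -111/14 ≈ -7.9286)
R(100, 170) - h = 2*170 - 1*(-111/14) = 340 + 111/14 = 4871/14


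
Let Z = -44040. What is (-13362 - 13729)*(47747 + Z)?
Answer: -100426337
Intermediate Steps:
(-13362 - 13729)*(47747 + Z) = (-13362 - 13729)*(47747 - 44040) = -27091*3707 = -100426337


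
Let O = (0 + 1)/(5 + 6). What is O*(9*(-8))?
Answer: -72/11 ≈ -6.5455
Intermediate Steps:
O = 1/11 ≈ 0.090909
O*(9*(-8)) = (9*(-8))/11 = (1/11)*(-72) = -72/11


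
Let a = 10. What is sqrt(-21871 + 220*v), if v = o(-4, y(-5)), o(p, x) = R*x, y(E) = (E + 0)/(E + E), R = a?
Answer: I*sqrt(20771) ≈ 144.12*I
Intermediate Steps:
R = 10
y(E) = 1/2 (y(E) = E/((2*E)) = E*(1/(2*E)) = 1/2)
o(p, x) = 10*x
v = 5 (v = 10*(1/2) = 5)
sqrt(-21871 + 220*v) = sqrt(-21871 + 220*5) = sqrt(-21871 + 1100) = sqrt(-20771) = I*sqrt(20771)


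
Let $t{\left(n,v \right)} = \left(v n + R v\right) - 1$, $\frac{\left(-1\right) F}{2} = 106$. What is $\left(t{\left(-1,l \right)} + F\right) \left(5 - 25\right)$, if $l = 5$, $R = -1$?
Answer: $4460$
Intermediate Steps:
$F = -212$ ($F = \left(-2\right) 106 = -212$)
$t{\left(n,v \right)} = -1 - v + n v$ ($t{\left(n,v \right)} = \left(v n - v\right) - 1 = \left(n v - v\right) - 1 = \left(- v + n v\right) - 1 = -1 - v + n v$)
$\left(t{\left(-1,l \right)} + F\right) \left(5 - 25\right) = \left(\left(-1 - 5 - 5\right) - 212\right) \left(5 - 25\right) = \left(-11 - 212\right) \left(-20\right) = \left(-223\right) \left(-20\right) = 4460$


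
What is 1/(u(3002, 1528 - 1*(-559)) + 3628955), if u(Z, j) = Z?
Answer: 1/3631957 ≈ 2.7533e-7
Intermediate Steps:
1/(u(3002, 1528 - 1*(-559)) + 3628955) = 1/(3002 + 3628955) = 1/3631957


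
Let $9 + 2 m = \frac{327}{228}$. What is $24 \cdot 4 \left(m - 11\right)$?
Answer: $- \frac{26964}{19} \approx -1419.2$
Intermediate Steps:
$m = - \frac{575}{152}$ ($m = - \frac{9}{2} + \frac{327 \cdot \frac{1}{228}}{2} = - \frac{9}{2} + \frac{1}{2} \cdot \frac{109}{76} = - \frac{9}{2} + \frac{109}{152} = - \frac{575}{152} \approx -3.7829$)
$24 \cdot 4 \left(m - 11\right) = 24 \cdot 4 \left(- \frac{575}{152} - 11\right) = 96 \left(- \frac{2247}{152}\right) = - \frac{26964}{19}$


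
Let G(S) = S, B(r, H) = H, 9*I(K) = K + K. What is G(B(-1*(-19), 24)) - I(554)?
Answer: -892/9 ≈ -99.111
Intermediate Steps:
I(K) = 2*K/9 (I(K) = (K + K)/9 = (2*K)/9 = 2*K/9)
G(B(-1*(-19), 24)) - I(554) = 24 - 2*554/9 = 24 - 1*1108/9 = 24 - 1108/9 = -892/9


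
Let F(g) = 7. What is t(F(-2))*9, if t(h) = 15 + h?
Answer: 198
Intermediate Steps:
t(F(-2))*9 = (15 + 7)*9 = 22*9 = 198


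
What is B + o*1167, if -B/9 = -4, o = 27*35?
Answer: 1102851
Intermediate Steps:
o = 945
B = 36 (B = -9*(-4) = 36)
B + o*1167 = 36 + 945*1167 = 36 + 1102815 = 1102851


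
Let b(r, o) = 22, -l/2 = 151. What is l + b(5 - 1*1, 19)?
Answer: -280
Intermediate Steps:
l = -302 (l = -2*151 = -302)
l + b(5 - 1*1, 19) = -302 + 22 = -280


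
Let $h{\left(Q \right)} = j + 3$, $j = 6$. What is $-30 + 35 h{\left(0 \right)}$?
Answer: $285$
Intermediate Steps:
$h{\left(Q \right)} = 9$ ($h{\left(Q \right)} = 6 + 3 = 9$)
$-30 + 35 h{\left(0 \right)} = -30 + 35 \cdot 9 = -30 + 315 = 285$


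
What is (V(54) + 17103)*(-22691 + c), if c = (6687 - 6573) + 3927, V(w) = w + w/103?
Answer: -32958746250/103 ≈ -3.1999e+8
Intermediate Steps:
V(w) = 104*w/103 (V(w) = w + w*(1/103) = w + w/103 = 104*w/103)
c = 4041 (c = 114 + 3927 = 4041)
(V(54) + 17103)*(-22691 + c) = ((104/103)*54 + 17103)*(-22691 + 4041) = (5616/103 + 17103)*(-18650) = (1767225/103)*(-18650) = -32958746250/103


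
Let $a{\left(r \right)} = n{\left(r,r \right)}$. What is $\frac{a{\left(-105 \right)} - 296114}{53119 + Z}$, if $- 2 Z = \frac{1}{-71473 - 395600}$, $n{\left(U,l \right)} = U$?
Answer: $- \frac{276711793974}{49620901375} \approx -5.5765$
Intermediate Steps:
$a{\left(r \right)} = r$
$Z = \frac{1}{934146}$ ($Z = - \frac{1}{2 \left(-71473 - 395600\right)} = - \frac{1}{2 \left(-467073\right)} = \left(- \frac{1}{2}\right) \left(- \frac{1}{467073}\right) = \frac{1}{934146} \approx 1.0705 \cdot 10^{-6}$)
$\frac{a{\left(-105 \right)} - 296114}{53119 + Z} = \frac{-105 - 296114}{53119 + \frac{1}{934146}} = - \frac{296219}{\frac{49620901375}{934146}} = \left(-296219\right) \frac{934146}{49620901375} = - \frac{276711793974}{49620901375}$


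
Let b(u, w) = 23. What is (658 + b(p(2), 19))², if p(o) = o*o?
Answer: 463761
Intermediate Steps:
p(o) = o²
(658 + b(p(2), 19))² = (658 + 23)² = 681² = 463761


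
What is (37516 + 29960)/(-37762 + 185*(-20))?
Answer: -33738/20731 ≈ -1.6274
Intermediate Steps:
(37516 + 29960)/(-37762 + 185*(-20)) = 67476/(-37762 - 3700) = 67476/(-41462) = 67476*(-1/41462) = -33738/20731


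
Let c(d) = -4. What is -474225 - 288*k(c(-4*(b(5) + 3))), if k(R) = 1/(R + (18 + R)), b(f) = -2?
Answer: -2371269/5 ≈ -4.7425e+5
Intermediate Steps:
k(R) = 1/(18 + 2*R)
-474225 - 288*k(c(-4*(b(5) + 3))) = -474225 - 288*1/(2*(9 - 4)) = -474225 - 288*(½)/5 = -474225 - 288*(½)*(⅕) = -474225 - 288/10 = -474225 - 1*144/5 = -474225 - 144/5 = -2371269/5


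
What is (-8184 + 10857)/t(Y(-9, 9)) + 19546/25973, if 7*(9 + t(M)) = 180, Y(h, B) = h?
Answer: 54251965/337649 ≈ 160.68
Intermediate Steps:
t(M) = 117/7 (t(M) = -9 + (⅐)*180 = -9 + 180/7 = 117/7)
(-8184 + 10857)/t(Y(-9, 9)) + 19546/25973 = (-8184 + 10857)/(117/7) + 19546/25973 = 2673*(7/117) + 19546*(1/25973) = 2079/13 + 19546/25973 = 54251965/337649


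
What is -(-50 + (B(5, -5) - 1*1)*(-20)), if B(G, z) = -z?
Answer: 130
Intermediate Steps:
-(-50 + (B(5, -5) - 1*1)*(-20)) = -(-50 + (-1*(-5) - 1*1)*(-20)) = -(-50 + (5 - 1)*(-20)) = -(-50 + 4*(-20)) = -(-50 - 80) = -1*(-130) = 130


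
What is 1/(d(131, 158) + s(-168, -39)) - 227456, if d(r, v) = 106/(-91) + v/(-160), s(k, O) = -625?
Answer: -1038488815344/4565669 ≈ -2.2746e+5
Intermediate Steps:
d(r, v) = -106/91 - v/160 (d(r, v) = 106*(-1/91) + v*(-1/160) = -106/91 - v/160)
1/(d(131, 158) + s(-168, -39)) - 227456 = 1/((-106/91 - 1/160*158) - 625) - 227456 = 1/((-106/91 - 79/80) - 625) - 227456 = 1/(-15669/7280 - 625) - 227456 = 1/(-4565669/7280) - 227456 = -7280/4565669 - 227456 = -1038488815344/4565669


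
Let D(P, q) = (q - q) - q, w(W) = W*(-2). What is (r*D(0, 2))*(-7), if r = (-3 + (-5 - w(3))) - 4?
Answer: -84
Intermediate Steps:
w(W) = -2*W
r = -6 (r = (-3 + (-5 - (-2)*3)) - 4 = (-3 + (-5 - 1*(-6))) - 4 = (-3 + (-5 + 6)) - 4 = (-3 + 1) - 4 = -2 - 4 = -6)
D(P, q) = -q (D(P, q) = 0 - q = -q)
(r*D(0, 2))*(-7) = -(-6)*2*(-7) = -6*(-2)*(-7) = 12*(-7) = -84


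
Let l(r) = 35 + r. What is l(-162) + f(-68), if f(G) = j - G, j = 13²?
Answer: 110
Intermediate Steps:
j = 169
f(G) = 169 - G
l(-162) + f(-68) = (35 - 162) + (169 - 1*(-68)) = -127 + (169 + 68) = -127 + 237 = 110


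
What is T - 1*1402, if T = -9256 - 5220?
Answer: -15878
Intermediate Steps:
T = -14476
T - 1*1402 = -14476 - 1*1402 = -14476 - 1402 = -15878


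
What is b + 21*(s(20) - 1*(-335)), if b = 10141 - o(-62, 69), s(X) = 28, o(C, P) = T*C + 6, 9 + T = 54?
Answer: 20548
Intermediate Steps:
T = 45 (T = -9 + 54 = 45)
o(C, P) = 6 + 45*C (o(C, P) = 45*C + 6 = 6 + 45*C)
b = 12925 (b = 10141 - (6 + 45*(-62)) = 10141 - (6 - 2790) = 10141 - 1*(-2784) = 10141 + 2784 = 12925)
b + 21*(s(20) - 1*(-335)) = 12925 + 21*(28 - 1*(-335)) = 12925 + 21*(28 + 335) = 12925 + 21*363 = 12925 + 7623 = 20548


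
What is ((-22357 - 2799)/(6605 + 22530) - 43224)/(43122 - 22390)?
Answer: -314839099/151006705 ≈ -2.0849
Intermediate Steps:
((-22357 - 2799)/(6605 + 22530) - 43224)/(43122 - 22390) = (-25156/29135 - 43224)/20732 = (-25156*1/29135 - 43224)*(1/20732) = (-25156/29135 - 43224)*(1/20732) = -1259356396/29135*1/20732 = -314839099/151006705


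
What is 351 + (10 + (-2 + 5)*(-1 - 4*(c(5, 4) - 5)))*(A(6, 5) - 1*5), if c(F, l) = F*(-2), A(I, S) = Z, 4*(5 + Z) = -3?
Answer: -6637/4 ≈ -1659.3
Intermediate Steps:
Z = -23/4 (Z = -5 + (1/4)*(-3) = -5 - 3/4 = -23/4 ≈ -5.7500)
A(I, S) = -23/4
c(F, l) = -2*F
351 + (10 + (-2 + 5)*(-1 - 4*(c(5, 4) - 5)))*(A(6, 5) - 1*5) = 351 + (10 + (-2 + 5)*(-1 - 4*(-2*5 - 5)))*(-23/4 - 1*5) = 351 + (10 + 3*(-1 - 4*(-10 - 5)))*(-23/4 - 5) = 351 + (10 + 3*(-1 - 4*(-15)))*(-43/4) = 351 + (10 + 3*(-1 + 60))*(-43/4) = 351 + (10 + 3*59)*(-43/4) = 351 + (10 + 177)*(-43/4) = 351 + 187*(-43/4) = 351 - 8041/4 = -6637/4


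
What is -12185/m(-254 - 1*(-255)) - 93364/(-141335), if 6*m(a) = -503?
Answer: 10379963942/71091505 ≈ 146.01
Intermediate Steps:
m(a) = -503/6 (m(a) = (⅙)*(-503) = -503/6)
-12185/m(-254 - 1*(-255)) - 93364/(-141335) = -12185/(-503/6) - 93364/(-141335) = -12185*(-6/503) - 93364*(-1/141335) = 73110/503 + 93364/141335 = 10379963942/71091505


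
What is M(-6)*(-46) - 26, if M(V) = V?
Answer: 250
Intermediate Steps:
M(-6)*(-46) - 26 = -6*(-46) - 26 = 276 - 26 = 250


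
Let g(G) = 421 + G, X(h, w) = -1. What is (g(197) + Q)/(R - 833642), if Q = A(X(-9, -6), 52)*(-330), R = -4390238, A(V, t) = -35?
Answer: -1521/652985 ≈ -0.0023293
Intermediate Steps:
Q = 11550 (Q = -35*(-330) = 11550)
(g(197) + Q)/(R - 833642) = ((421 + 197) + 11550)/(-4390238 - 833642) = (618 + 11550)/(-5223880) = 12168*(-1/5223880) = -1521/652985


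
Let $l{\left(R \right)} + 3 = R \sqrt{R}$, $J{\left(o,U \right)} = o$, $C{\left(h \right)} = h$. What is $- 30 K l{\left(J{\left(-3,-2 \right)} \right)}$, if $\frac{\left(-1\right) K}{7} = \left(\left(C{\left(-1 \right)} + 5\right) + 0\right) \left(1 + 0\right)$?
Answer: $-2520 - 2520 i \sqrt{3} \approx -2520.0 - 4364.8 i$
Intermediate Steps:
$K = -28$ ($K = - 7 \left(\left(-1 + 5\right) + 0\right) \left(1 + 0\right) = - 7 \left(4 + 0\right) 1 = - 7 \cdot 4 \cdot 1 = \left(-7\right) 4 = -28$)
$l{\left(R \right)} = -3 + R^{\frac{3}{2}}$ ($l{\left(R \right)} = -3 + R \sqrt{R} = -3 + R^{\frac{3}{2}}$)
$- 30 K l{\left(J{\left(-3,-2 \right)} \right)} = \left(-30\right) \left(-28\right) \left(-3 + \left(-3\right)^{\frac{3}{2}}\right) = 840 \left(-3 - 3 i \sqrt{3}\right) = -2520 - 2520 i \sqrt{3}$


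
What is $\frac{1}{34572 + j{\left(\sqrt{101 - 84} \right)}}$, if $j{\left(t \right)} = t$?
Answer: $\frac{34572}{1195223167} - \frac{\sqrt{17}}{1195223167} \approx 2.8922 \cdot 10^{-5}$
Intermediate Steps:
$\frac{1}{34572 + j{\left(\sqrt{101 - 84} \right)}} = \frac{1}{34572 + \sqrt{101 - 84}} = \frac{1}{34572 + \sqrt{17}}$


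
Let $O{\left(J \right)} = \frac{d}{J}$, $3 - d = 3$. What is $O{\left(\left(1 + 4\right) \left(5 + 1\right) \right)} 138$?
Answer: $0$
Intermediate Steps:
$d = 0$ ($d = 3 - 3 = 0$)
$O{\left(J \right)} = 0$ ($O{\left(J \right)} = \frac{0}{J} = 0$)
$O{\left(\left(1 + 4\right) \left(5 + 1\right) \right)} 138 = 0 \cdot 138 = 0$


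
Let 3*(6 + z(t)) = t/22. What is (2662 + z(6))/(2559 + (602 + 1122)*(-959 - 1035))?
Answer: -29217/37786067 ≈ -0.00077322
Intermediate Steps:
z(t) = -6 + t/66 (z(t) = -6 + (t/22)/3 = -6 + t/66)
(2662 + z(6))/(2559 + (602 + 1122)*(-959 - 1035)) = (2662 + (-6 + (1/66)*6))/(2559 + (602 + 1122)*(-959 - 1035)) = (2662 + (-6 + 1/11))/(2559 + 1724*(-1994)) = (2662 - 65/11)/(2559 - 3437656) = (29217/11)/(-3435097) = (29217/11)*(-1/3435097) = -29217/37786067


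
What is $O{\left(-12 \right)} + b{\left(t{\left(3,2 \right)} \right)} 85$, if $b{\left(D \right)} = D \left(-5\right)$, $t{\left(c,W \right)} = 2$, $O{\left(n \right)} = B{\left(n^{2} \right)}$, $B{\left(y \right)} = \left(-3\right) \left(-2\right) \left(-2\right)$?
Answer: $-862$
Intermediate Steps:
$B{\left(y \right)} = -12$ ($B{\left(y \right)} = 6 \left(-2\right) = -12$)
$O{\left(n \right)} = -12$
$b{\left(D \right)} = - 5 D$
$O{\left(-12 \right)} + b{\left(t{\left(3,2 \right)} \right)} 85 = -12 + \left(-5\right) 2 \cdot 85 = -12 - 850 = -862$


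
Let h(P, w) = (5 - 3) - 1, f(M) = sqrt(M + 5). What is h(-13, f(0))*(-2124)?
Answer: -2124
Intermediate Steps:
f(M) = sqrt(5 + M)
h(P, w) = 1 (h(P, w) = 2 - 1 = 1)
h(-13, f(0))*(-2124) = 1*(-2124) = -2124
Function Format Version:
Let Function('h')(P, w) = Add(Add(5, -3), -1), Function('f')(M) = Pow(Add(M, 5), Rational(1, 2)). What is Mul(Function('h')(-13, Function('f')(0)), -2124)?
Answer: -2124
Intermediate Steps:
Function('f')(M) = Pow(Add(5, M), Rational(1, 2))
Function('h')(P, w) = 1 (Function('h')(P, w) = Add(2, -1) = 1)
Mul(Function('h')(-13, Function('f')(0)), -2124) = Mul(1, -2124) = -2124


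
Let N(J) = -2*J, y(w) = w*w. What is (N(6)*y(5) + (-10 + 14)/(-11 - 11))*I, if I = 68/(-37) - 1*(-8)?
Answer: -752856/407 ≈ -1849.8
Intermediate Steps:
y(w) = w²
I = 228/37 (I = 68*(-1/37) + 8 = -68/37 + 8 = 228/37 ≈ 6.1622)
(N(6)*y(5) + (-10 + 14)/(-11 - 11))*I = (-2*6*5² + (-10 + 14)/(-11 - 11))*(228/37) = (-12*25 + 4/(-22))*(228/37) = (-300 + 4*(-1/22))*(228/37) = (-300 - 2/11)*(228/37) = -3302/11*228/37 = -752856/407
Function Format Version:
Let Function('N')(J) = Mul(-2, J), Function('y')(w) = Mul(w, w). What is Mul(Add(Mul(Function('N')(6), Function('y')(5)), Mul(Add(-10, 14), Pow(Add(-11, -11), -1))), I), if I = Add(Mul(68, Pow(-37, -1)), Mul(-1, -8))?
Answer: Rational(-752856, 407) ≈ -1849.8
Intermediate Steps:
Function('y')(w) = Pow(w, 2)
I = Rational(228, 37) (I = Add(Mul(68, Rational(-1, 37)), 8) = Add(Rational(-68, 37), 8) = Rational(228, 37) ≈ 6.1622)
Mul(Add(Mul(Function('N')(6), Function('y')(5)), Mul(Add(-10, 14), Pow(Add(-11, -11), -1))), I) = Mul(Add(Mul(Mul(-2, 6), Pow(5, 2)), Mul(Add(-10, 14), Pow(Add(-11, -11), -1))), Rational(228, 37)) = Mul(Add(Mul(-12, 25), Mul(4, Pow(-22, -1))), Rational(228, 37)) = Mul(Add(-300, Mul(4, Rational(-1, 22))), Rational(228, 37)) = Mul(Add(-300, Rational(-2, 11)), Rational(228, 37)) = Mul(Rational(-3302, 11), Rational(228, 37)) = Rational(-752856, 407)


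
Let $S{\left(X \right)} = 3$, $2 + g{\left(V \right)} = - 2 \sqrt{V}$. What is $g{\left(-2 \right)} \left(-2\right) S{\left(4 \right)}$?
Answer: $12 + 12 i \sqrt{2} \approx 12.0 + 16.971 i$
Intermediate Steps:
$g{\left(V \right)} = -2 - 2 \sqrt{V}$
$g{\left(-2 \right)} \left(-2\right) S{\left(4 \right)} = \left(-2 - 2 \sqrt{-2}\right) \left(-2\right) 3 = \left(-2 - 2 i \sqrt{2}\right) \left(-2\right) 3 = \left(4 + 4 i \sqrt{2}\right) 3 = 12 + 12 i \sqrt{2}$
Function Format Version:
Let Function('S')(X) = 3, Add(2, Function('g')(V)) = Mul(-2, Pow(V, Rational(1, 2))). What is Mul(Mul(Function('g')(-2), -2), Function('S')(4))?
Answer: Add(12, Mul(12, I, Pow(2, Rational(1, 2)))) ≈ Add(12.000, Mul(16.971, I))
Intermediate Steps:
Function('g')(V) = Add(-2, Mul(-2, Pow(V, Rational(1, 2))))
Mul(Mul(Function('g')(-2), -2), Function('S')(4)) = Mul(Mul(Add(-2, Mul(-2, Pow(-2, Rational(1, 2)))), -2), 3) = Mul(Mul(Add(-2, Mul(-2, Mul(I, Pow(2, Rational(1, 2))))), -2), 3) = Mul(Mul(Add(-2, Mul(-2, I, Pow(2, Rational(1, 2)))), -2), 3) = Mul(Add(4, Mul(4, I, Pow(2, Rational(1, 2)))), 3) = Add(12, Mul(12, I, Pow(2, Rational(1, 2))))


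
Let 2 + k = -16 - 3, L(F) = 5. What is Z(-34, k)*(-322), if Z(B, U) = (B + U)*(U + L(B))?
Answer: -283360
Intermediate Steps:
k = -21 (k = -2 + (-16 - 3) = -2 - 19 = -21)
Z(B, U) = (5 + U)*(B + U) (Z(B, U) = (B + U)*(U + 5) = (B + U)*(5 + U) = (5 + U)*(B + U))
Z(-34, k)*(-322) = ((-21)² + 5*(-34) + 5*(-21) - 34*(-21))*(-322) = (441 - 170 - 105 + 714)*(-322) = 880*(-322) = -283360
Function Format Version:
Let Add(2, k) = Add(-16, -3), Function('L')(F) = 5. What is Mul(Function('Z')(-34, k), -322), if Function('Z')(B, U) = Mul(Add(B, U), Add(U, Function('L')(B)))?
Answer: -283360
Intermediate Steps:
k = -21 (k = Add(-2, Add(-16, -3)) = Add(-2, -19) = -21)
Function('Z')(B, U) = Mul(Add(5, U), Add(B, U)) (Function('Z')(B, U) = Mul(Add(B, U), Add(U, 5)) = Mul(Add(B, U), Add(5, U)) = Mul(Add(5, U), Add(B, U)))
Mul(Function('Z')(-34, k), -322) = Mul(Add(Pow(-21, 2), Mul(5, -34), Mul(5, -21), Mul(-34, -21)), -322) = Mul(Add(441, -170, -105, 714), -322) = Mul(880, -322) = -283360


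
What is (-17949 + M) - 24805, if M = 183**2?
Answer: -9265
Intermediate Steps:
M = 33489
(-17949 + M) - 24805 = (-17949 + 33489) - 24805 = 15540 - 24805 = -9265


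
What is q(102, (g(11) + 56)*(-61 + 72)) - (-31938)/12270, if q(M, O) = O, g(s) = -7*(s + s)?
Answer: -2199187/2045 ≈ -1075.4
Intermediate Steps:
g(s) = -14*s
q(102, (g(11) + 56)*(-61 + 72)) - (-31938)/12270 = (-14*11 + 56)*(-61 + 72) - (-31938)/12270 = (-154 + 56)*11 - (-31938)/12270 = -98*11 - 1*(-5323/2045) = -1078 + 5323/2045 = -2199187/2045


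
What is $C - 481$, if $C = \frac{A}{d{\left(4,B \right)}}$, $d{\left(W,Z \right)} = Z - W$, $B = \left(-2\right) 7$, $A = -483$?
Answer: $- \frac{2725}{6} \approx -454.17$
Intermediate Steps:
$B = -14$
$C = \frac{161}{6}$ ($C = - \frac{483}{-14 - 4} = - \frac{483}{-18} = \left(-483\right) \left(- \frac{1}{18}\right) = \frac{161}{6} \approx 26.833$)
$C - 481 = \frac{161}{6} - 481 = - \frac{2725}{6}$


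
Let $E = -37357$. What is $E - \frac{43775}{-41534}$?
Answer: $- \frac{1551541863}{41534} \approx -37356.0$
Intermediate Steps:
$E - \frac{43775}{-41534} = -37357 - \frac{43775}{-41534} = -37357 - - \frac{43775}{41534} = -37357 + \frac{43775}{41534} = - \frac{1551541863}{41534}$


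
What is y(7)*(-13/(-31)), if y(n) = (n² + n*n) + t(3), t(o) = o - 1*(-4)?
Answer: 1365/31 ≈ 44.032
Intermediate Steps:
t(o) = 4 + o (t(o) = o + 4 = 4 + o)
y(n) = 7 + 2*n² (y(n) = (n² + n*n) + (4 + 3) = (n² + n²) + 7 = 2*n² + 7 = 7 + 2*n²)
y(7)*(-13/(-31)) = (7 + 2*7²)*(-13/(-31)) = (7 + 2*49)*(-13*(-1/31)) = (7 + 98)*(13/31) = 105*(13/31) = 1365/31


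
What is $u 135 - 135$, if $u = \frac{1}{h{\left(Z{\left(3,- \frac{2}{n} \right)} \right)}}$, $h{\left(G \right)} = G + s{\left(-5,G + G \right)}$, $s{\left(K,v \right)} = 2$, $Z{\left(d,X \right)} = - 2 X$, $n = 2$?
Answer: $- \frac{405}{4} \approx -101.25$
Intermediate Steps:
$h{\left(G \right)} = 2 + G$ ($h{\left(G \right)} = G + 2 = 2 + G$)
$u = \frac{1}{4}$ ($u = \frac{1}{2 - 2 \left(- \frac{2}{2}\right)} = \frac{1}{2 - 2 \left(\left(-2\right) \frac{1}{2}\right)} = \frac{1}{2 - -2} = \frac{1}{2 + 2} = \frac{1}{4} \approx 0.25$)
$u 135 - 135 = \frac{1}{4} \cdot 135 - 135 = \frac{135}{4} - 135 = - \frac{405}{4}$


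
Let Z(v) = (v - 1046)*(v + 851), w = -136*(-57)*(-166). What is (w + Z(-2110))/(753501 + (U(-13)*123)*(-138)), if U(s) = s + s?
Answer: 895524/398275 ≈ 2.2485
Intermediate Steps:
U(s) = 2*s
w = -1286832 (w = 7752*(-166) = -1286832)
Z(v) = (-1046 + v)*(851 + v)
(w + Z(-2110))/(753501 + (U(-13)*123)*(-138)) = (-1286832 + (-890146 + (-2110)² - 195*(-2110)))/(753501 + ((2*(-13))*123)*(-138)) = (-1286832 + (-890146 + 4452100 + 411450))/(753501 - 26*123*(-138)) = (-1286832 + 3973404)/(753501 - 3198*(-138)) = 2686572/(753501 + 441324) = 2686572/1194825 = 2686572*(1/1194825) = 895524/398275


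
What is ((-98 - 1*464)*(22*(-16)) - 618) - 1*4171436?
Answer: -3974230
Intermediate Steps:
((-98 - 1*464)*(22*(-16)) - 618) - 1*4171436 = ((-98 - 464)*(-352) - 618) - 4171436 = (-562*(-352) - 618) - 4171436 = (197824 - 618) - 4171436 = 197206 - 4171436 = -3974230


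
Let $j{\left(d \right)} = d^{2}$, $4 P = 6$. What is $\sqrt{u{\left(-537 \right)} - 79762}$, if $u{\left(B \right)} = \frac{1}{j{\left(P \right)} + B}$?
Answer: $\frac{i \sqrt{364936762158}}{2139} \approx 282.42 i$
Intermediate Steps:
$P = \frac{3}{2}$ ($P = \frac{1}{4} \cdot 6 = \frac{3}{2} \approx 1.5$)
$u{\left(B \right)} = \frac{1}{\frac{9}{4} + B}$ ($u{\left(B \right)} = \frac{1}{\left(\frac{3}{2}\right)^{2} + B} = \frac{1}{\frac{9}{4} + B}$)
$\sqrt{u{\left(-537 \right)} - 79762} = \sqrt{\frac{4}{9 + 4 \left(-537\right)} - 79762} = \sqrt{\frac{4}{9 - 2148} - 79762} = \sqrt{\frac{4}{-2139} - 79762} = \sqrt{4 \left(- \frac{1}{2139}\right) - 79762} = \sqrt{- \frac{4}{2139} - 79762} = \sqrt{- \frac{170610922}{2139}} = \frac{i \sqrt{364936762158}}{2139}$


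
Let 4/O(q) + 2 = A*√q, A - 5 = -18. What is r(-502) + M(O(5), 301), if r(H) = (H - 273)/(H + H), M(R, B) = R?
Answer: 659807/844364 - 52*√5/841 ≈ 0.64317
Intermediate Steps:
A = -13 (A = 5 - 18 = -13)
O(q) = 4/(-2 - 13*√q)
r(H) = (-273 + H)/(2*H) (r(H) = (-273 + H)/((2*H)) = (-273 + H)*(1/(2*H)) = (-273 + H)/(2*H))
r(-502) + M(O(5), 301) = (½)*(-273 - 502)/(-502) - 4/(2 + 13*√5) = (½)*(-1/502)*(-775) - 4/(2 + 13*√5) = 775/1004 - 4/(2 + 13*√5)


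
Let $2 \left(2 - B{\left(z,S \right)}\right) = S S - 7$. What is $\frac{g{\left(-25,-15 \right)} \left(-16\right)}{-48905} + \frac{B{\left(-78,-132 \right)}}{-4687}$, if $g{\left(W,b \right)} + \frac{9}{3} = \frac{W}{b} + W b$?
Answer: $\frac{2722880359}{1375306410} \approx 1.9798$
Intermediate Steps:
$B{\left(z,S \right)} = \frac{11}{2} - \frac{S^{2}}{2}$ ($B{\left(z,S \right)} = 2 - \frac{S S - 7}{2} = 2 - \frac{S^{2} - 7}{2} = 2 - \frac{-7 + S^{2}}{2} = 2 - \left(- \frac{7}{2} + \frac{S^{2}}{2}\right) = \frac{11}{2} - \frac{S^{2}}{2}$)
$g{\left(W,b \right)} = -3 + W b + \frac{W}{b}$ ($g{\left(W,b \right)} = -3 + \left(\frac{W}{b} + W b\right) = -3 + \left(W b + \frac{W}{b}\right) = -3 + W b + \frac{W}{b}$)
$\frac{g{\left(-25,-15 \right)} \left(-16\right)}{-48905} + \frac{B{\left(-78,-132 \right)}}{-4687} = \frac{\left(-3 - -375 - \frac{25}{-15}\right) \left(-16\right)}{-48905} + \frac{\frac{11}{2} - \frac{\left(-132\right)^{2}}{2}}{-4687} = \left(-3 + 375 - - \frac{5}{3}\right) \left(-16\right) \left(- \frac{1}{48905}\right) + \left(\frac{11}{2} - 8712\right) \left(- \frac{1}{4687}\right) = \left(-3 + 375 + \frac{5}{3}\right) \left(-16\right) \left(- \frac{1}{48905}\right) + \left(\frac{11}{2} - 8712\right) \left(- \frac{1}{4687}\right) = \frac{1121}{3} \left(-16\right) \left(- \frac{1}{48905}\right) - - \frac{17413}{9374} = \left(- \frac{17936}{3}\right) \left(- \frac{1}{48905}\right) + \frac{17413}{9374} = \frac{17936}{146715} + \frac{17413}{9374} = \frac{2722880359}{1375306410}$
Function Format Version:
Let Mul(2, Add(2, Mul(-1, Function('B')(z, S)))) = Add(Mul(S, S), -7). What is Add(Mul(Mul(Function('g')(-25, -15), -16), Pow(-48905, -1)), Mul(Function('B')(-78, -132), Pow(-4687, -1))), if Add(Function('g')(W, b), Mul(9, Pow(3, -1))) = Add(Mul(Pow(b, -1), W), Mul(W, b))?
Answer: Rational(2722880359, 1375306410) ≈ 1.9798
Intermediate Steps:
Function('B')(z, S) = Add(Rational(11, 2), Mul(Rational(-1, 2), Pow(S, 2))) (Function('B')(z, S) = Add(2, Mul(Rational(-1, 2), Add(Mul(S, S), -7))) = Add(2, Mul(Rational(-1, 2), Add(Pow(S, 2), -7))) = Add(2, Mul(Rational(-1, 2), Add(-7, Pow(S, 2)))) = Add(2, Add(Rational(7, 2), Mul(Rational(-1, 2), Pow(S, 2)))) = Add(Rational(11, 2), Mul(Rational(-1, 2), Pow(S, 2))))
Function('g')(W, b) = Add(-3, Mul(W, b), Mul(W, Pow(b, -1))) (Function('g')(W, b) = Add(-3, Add(Mul(Pow(b, -1), W), Mul(W, b))) = Add(-3, Add(Mul(W, Pow(b, -1)), Mul(W, b))) = Add(-3, Add(Mul(W, b), Mul(W, Pow(b, -1)))) = Add(-3, Mul(W, b), Mul(W, Pow(b, -1))))
Add(Mul(Mul(Function('g')(-25, -15), -16), Pow(-48905, -1)), Mul(Function('B')(-78, -132), Pow(-4687, -1))) = Add(Mul(Mul(Add(-3, Mul(-25, -15), Mul(-25, Pow(-15, -1))), -16), Pow(-48905, -1)), Mul(Add(Rational(11, 2), Mul(Rational(-1, 2), Pow(-132, 2))), Pow(-4687, -1))) = Add(Mul(Mul(Add(-3, 375, Mul(-25, Rational(-1, 15))), -16), Rational(-1, 48905)), Mul(Add(Rational(11, 2), Mul(Rational(-1, 2), 17424)), Rational(-1, 4687))) = Add(Mul(Mul(Add(-3, 375, Rational(5, 3)), -16), Rational(-1, 48905)), Mul(Add(Rational(11, 2), -8712), Rational(-1, 4687))) = Add(Mul(Mul(Rational(1121, 3), -16), Rational(-1, 48905)), Mul(Rational(-17413, 2), Rational(-1, 4687))) = Add(Mul(Rational(-17936, 3), Rational(-1, 48905)), Rational(17413, 9374)) = Add(Rational(17936, 146715), Rational(17413, 9374)) = Rational(2722880359, 1375306410)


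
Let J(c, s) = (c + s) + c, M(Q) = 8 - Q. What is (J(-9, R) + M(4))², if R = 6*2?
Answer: 4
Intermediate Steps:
R = 12
J(c, s) = s + 2*c
(J(-9, R) + M(4))² = ((12 + 2*(-9)) + (8 - 1*4))² = ((12 - 18) + (8 - 4))² = (-6 + 4)² = (-2)² = 4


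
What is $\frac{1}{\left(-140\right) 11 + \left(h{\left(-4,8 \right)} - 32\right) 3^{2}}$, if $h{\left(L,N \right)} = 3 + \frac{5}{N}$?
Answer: $- \frac{8}{14363} \approx -0.00055699$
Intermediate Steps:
$\frac{1}{\left(-140\right) 11 + \left(h{\left(-4,8 \right)} - 32\right) 3^{2}} = \frac{1}{\left(-140\right) 11 + \left(\left(3 + \frac{5}{8}\right) - 32\right) 3^{2}} = \frac{1}{-1540 + \left(\left(3 + 5 \cdot \frac{1}{8}\right) - 32\right) 9} = \frac{1}{-1540 + \left(\left(3 + \frac{5}{8}\right) - 32\right) 9} = \frac{1}{-1540 + \left(\frac{29}{8} - 32\right) 9} = \frac{1}{-1540 - \frac{2043}{8}} = \frac{1}{- \frac{14363}{8}} = - \frac{8}{14363}$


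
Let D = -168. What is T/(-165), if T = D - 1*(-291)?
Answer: -41/55 ≈ -0.74545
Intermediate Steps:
T = 123 (T = -168 - 1*(-291) = -168 + 291 = 123)
T/(-165) = 123/(-165) = 123*(-1/165) = -41/55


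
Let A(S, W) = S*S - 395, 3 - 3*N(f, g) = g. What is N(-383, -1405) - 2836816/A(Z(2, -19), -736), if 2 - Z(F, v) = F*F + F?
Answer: 9044080/1137 ≈ 7954.3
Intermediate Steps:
Z(F, v) = 2 - F - F**2 (Z(F, v) = 2 - (F*F + F) = 2 - (F**2 + F) = 2 - (F + F**2) = 2 + (-F - F**2) = 2 - F - F**2)
N(f, g) = 1 - g/3
A(S, W) = -395 + S**2 (A(S, W) = S**2 - 395 = -395 + S**2)
N(-383, -1405) - 2836816/A(Z(2, -19), -736) = (1 - 1/3*(-1405)) - 2836816/(-395 + (2 - 1*2 - 1*2**2)**2) = (1 + 1405/3) - 2836816/(-395 + (2 - 2 - 1*4)**2) = 1408/3 - 2836816/(-395 + (2 - 2 - 4)**2) = 1408/3 - 2836816/(-395 + (-4)**2) = 1408/3 - 2836816/(-395 + 16) = 1408/3 - 2836816/(-379) = 1408/3 - 2836816*(-1)/379 = 1408/3 - 1*(-2836816/379) = 1408/3 + 2836816/379 = 9044080/1137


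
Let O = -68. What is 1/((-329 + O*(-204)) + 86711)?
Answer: 1/100254 ≈ 9.9747e-6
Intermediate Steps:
1/((-329 + O*(-204)) + 86711) = 1/((-329 - 68*(-204)) + 86711) = 1/((-329 + 13872) + 86711) = 1/(13543 + 86711) = 1/100254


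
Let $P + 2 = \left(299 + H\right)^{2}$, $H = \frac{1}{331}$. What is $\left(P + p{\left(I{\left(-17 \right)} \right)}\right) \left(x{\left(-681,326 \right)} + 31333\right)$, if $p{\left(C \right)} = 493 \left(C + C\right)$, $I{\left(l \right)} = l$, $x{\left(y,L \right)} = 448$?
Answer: $\frac{252925284187176}{109561} \approx 2.3085 \cdot 10^{9}$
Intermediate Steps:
$H = \frac{1}{331} \approx 0.0030211$
$P = \frac{9794841778}{109561}$ ($P = -2 + \left(299 + \frac{1}{331}\right)^{2} = -2 + \left(\frac{98970}{331}\right)^{2} = -2 + \frac{9795060900}{109561} = \frac{9794841778}{109561} \approx 89401.0$)
$p{\left(C \right)} = 986 C$ ($p{\left(C \right)} = 493 \cdot 2 C = 986 C$)
$\left(P + p{\left(I{\left(-17 \right)} \right)}\right) \left(x{\left(-681,326 \right)} + 31333\right) = \left(\frac{9794841778}{109561} + 986 \left(-17\right)\right) \left(448 + 31333\right) = \left(\frac{9794841778}{109561} - 16762\right) 31781 = \frac{7958380296}{109561} \cdot 31781 = \frac{252925284187176}{109561}$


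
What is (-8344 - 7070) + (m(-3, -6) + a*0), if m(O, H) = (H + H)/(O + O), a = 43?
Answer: -15412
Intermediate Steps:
m(O, H) = H/O (m(O, H) = (2*H)/((2*O)) = (2*H)*(1/(2*O)) = H/O)
(-8344 - 7070) + (m(-3, -6) + a*0) = (-8344 - 7070) + (-6/(-3) + 43*0) = -15414 + (-6*(-⅓) + 0) = -15414 + (2 + 0) = -15414 + 2 = -15412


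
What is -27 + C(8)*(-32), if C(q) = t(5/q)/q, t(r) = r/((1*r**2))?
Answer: -167/5 ≈ -33.400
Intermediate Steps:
t(r) = 1/r (t(r) = r/(r**2) = r/r**2 = 1/r)
C(q) = 1/5 (C(q) = 1/(((5/q))*q) = (q/5)/q = 1/5)
-27 + C(8)*(-32) = -27 + (1/5)*(-32) = -27 - 32/5 = -167/5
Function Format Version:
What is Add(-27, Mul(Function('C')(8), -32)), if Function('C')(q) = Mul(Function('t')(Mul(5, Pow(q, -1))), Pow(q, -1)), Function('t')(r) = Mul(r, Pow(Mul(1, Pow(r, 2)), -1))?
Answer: Rational(-167, 5) ≈ -33.400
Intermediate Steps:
Function('t')(r) = Pow(r, -1) (Function('t')(r) = Mul(r, Pow(Pow(r, 2), -1)) = Mul(r, Pow(r, -2)) = Pow(r, -1))
Function('C')(q) = Rational(1, 5) (Function('C')(q) = Mul(Pow(Mul(5, Pow(q, -1)), -1), Pow(q, -1)) = Mul(Mul(Rational(1, 5), q), Pow(q, -1)) = Rational(1, 5))
Add(-27, Mul(Function('C')(8), -32)) = Add(-27, Mul(Rational(1, 5), -32)) = Add(-27, Rational(-32, 5)) = Rational(-167, 5)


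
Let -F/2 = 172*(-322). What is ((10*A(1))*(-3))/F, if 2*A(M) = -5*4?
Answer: 75/27692 ≈ 0.0027084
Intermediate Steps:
A(M) = -10 (A(M) = (-5*4)/2 = (½)*(-20) = -10)
F = 110768 (F = -344*(-322) = -2*(-55384) = 110768)
((10*A(1))*(-3))/F = ((10*(-10))*(-3))/110768 = -100*(-3)*(1/110768) = 300*(1/110768) = 75/27692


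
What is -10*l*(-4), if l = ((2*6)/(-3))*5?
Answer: -800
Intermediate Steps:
l = -20 (l = -⅓*12*5 = -4*5 = -20)
-10*l*(-4) = -10*(-20)*(-4) = 200*(-4) = -800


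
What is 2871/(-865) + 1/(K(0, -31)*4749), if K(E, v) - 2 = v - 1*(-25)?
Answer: -54538381/16431540 ≈ -3.3191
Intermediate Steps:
K(E, v) = 27 + v (K(E, v) = 2 + (v - 1*(-25)) = 2 + (v + 25) = 2 + (25 + v) = 27 + v)
2871/(-865) + 1/(K(0, -31)*4749) = 2871/(-865) + 1/((27 - 31)*4749) = 2871*(-1/865) + (1/4749)/(-4) = -2871/865 - ¼*1/4749 = -2871/865 - 1/18996 = -54538381/16431540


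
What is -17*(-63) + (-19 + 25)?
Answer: 1077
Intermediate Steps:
-17*(-63) + (-19 + 25) = 1071 + 6 = 1077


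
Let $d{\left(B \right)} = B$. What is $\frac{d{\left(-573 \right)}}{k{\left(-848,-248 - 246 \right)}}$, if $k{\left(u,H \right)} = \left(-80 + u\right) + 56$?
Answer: $\frac{573}{872} \approx 0.65711$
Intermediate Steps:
$k{\left(u,H \right)} = -24 + u$
$\frac{d{\left(-573 \right)}}{k{\left(-848,-248 - 246 \right)}} = - \frac{573}{-24 - 848} = - \frac{573}{-872} = \left(-573\right) \left(- \frac{1}{872}\right) = \frac{573}{872}$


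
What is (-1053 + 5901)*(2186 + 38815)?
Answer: 198772848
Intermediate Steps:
(-1053 + 5901)*(2186 + 38815) = 4848*41001 = 198772848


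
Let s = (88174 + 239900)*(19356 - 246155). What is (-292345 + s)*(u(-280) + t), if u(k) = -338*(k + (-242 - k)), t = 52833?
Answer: -10017359856873259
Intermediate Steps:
s = -74406855126 (s = 328074*(-226799) = -74406855126)
u(k) = 81796 (u(k) = -338*(-242) = 81796)
(-292345 + s)*(u(-280) + t) = (-292345 - 74406855126)*(81796 + 52833) = -74407147471*134629 = -10017359856873259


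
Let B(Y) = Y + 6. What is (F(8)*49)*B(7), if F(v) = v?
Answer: 5096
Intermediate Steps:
B(Y) = 6 + Y
(F(8)*49)*B(7) = (8*49)*(6 + 7) = 392*13 = 5096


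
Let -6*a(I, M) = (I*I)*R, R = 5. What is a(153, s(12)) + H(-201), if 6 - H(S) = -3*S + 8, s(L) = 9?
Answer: -40225/2 ≈ -20113.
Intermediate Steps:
a(I, M) = -5*I**2/6 (a(I, M) = -I*I*5/6 = -I**2*5/6 = -5*I**2/6)
H(S) = -2 + 3*S (H(S) = 6 - (-3*S + 8) = 6 - (8 - 3*S) = 6 + (-8 + 3*S) = -2 + 3*S)
a(153, s(12)) + H(-201) = -5/6*153**2 + (-2 + 3*(-201)) = -5/6*23409 + (-2 - 603) = -39015/2 - 605 = -40225/2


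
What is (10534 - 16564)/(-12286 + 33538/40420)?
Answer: 40622100/82761097 ≈ 0.49084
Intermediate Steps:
(10534 - 16564)/(-12286 + 33538/40420) = -6030/(-12286 + 33538*(1/40420)) = -6030/(-12286 + 16769/20210) = -6030/(-248283291/20210) = -6030*(-20210/248283291) = 40622100/82761097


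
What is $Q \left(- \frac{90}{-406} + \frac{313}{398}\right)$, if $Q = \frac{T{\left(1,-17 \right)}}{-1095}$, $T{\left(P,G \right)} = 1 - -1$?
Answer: $- \frac{81449}{44234715} \approx -0.0018413$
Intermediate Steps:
$T{\left(P,G \right)} = 2$ ($T{\left(P,G \right)} = 1 + 1 = 2$)
$Q = - \frac{2}{1095}$ ($Q = \frac{2}{-1095} = 2 \left(- \frac{1}{1095}\right) = - \frac{2}{1095} \approx -0.0018265$)
$Q \left(- \frac{90}{-406} + \frac{313}{398}\right) = - \frac{2 \left(- \frac{90}{-406} + \frac{313}{398}\right)}{1095} = - \frac{2 \left(\left(-90\right) \left(- \frac{1}{406}\right) + 313 \cdot \frac{1}{398}\right)}{1095} = - \frac{2 \left(\frac{45}{203} + \frac{313}{398}\right)}{1095} = \left(- \frac{2}{1095}\right) \frac{81449}{80794} = - \frac{81449}{44234715}$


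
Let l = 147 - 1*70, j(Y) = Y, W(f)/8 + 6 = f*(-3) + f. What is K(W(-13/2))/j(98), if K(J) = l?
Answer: 11/14 ≈ 0.78571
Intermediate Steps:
W(f) = -48 - 16*f (W(f) = -48 + 8*(f*(-3) + f) = -48 + 8*(-3*f + f) = -48 + 8*(-2*f) = -48 - 16*f)
l = 77 (l = 147 - 70 = 77)
K(J) = 77
K(W(-13/2))/j(98) = 77/98 = 77*(1/98) = 11/14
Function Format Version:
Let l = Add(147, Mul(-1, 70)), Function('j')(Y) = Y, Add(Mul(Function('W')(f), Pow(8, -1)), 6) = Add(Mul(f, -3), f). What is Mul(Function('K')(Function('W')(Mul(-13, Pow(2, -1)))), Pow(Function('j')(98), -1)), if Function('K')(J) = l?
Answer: Rational(11, 14) ≈ 0.78571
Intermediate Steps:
Function('W')(f) = Add(-48, Mul(-16, f)) (Function('W')(f) = Add(-48, Mul(8, Add(Mul(f, -3), f))) = Add(-48, Mul(8, Add(Mul(-3, f), f))) = Add(-48, Mul(8, Mul(-2, f))) = Add(-48, Mul(-16, f)))
l = 77 (l = Add(147, -70) = 77)
Function('K')(J) = 77
Mul(Function('K')(Function('W')(Mul(-13, Pow(2, -1)))), Pow(Function('j')(98), -1)) = Mul(77, Pow(98, -1)) = Mul(77, Rational(1, 98)) = Rational(11, 14)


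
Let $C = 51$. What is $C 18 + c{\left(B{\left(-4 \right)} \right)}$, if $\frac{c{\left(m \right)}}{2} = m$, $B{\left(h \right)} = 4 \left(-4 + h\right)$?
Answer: $854$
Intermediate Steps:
$B{\left(h \right)} = -16 + 4 h$
$c{\left(m \right)} = 2 m$
$C 18 + c{\left(B{\left(-4 \right)} \right)} = 51 \cdot 18 + 2 \left(-16 + 4 \left(-4\right)\right) = 918 + 2 \left(-16 - 16\right) = 918 + 2 \left(-32\right) = 918 - 64 = 854$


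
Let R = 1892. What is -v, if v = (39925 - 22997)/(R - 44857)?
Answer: 16928/42965 ≈ 0.39400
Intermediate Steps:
v = -16928/42965 (v = (39925 - 22997)/(1892 - 44857) = 16928/(-42965) = 16928*(-1/42965) = -16928/42965 ≈ -0.39400)
-v = -1*(-16928/42965) = 16928/42965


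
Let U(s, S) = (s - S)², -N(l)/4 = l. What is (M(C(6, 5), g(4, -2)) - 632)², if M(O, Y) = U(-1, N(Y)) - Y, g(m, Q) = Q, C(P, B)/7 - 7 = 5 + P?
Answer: 301401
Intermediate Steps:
N(l) = -4*l
C(P, B) = 84 + 7*P (C(P, B) = 49 + 7*(5 + P) = 49 + (35 + 7*P) = 84 + 7*P)
M(O, Y) = (1 - 4*Y)² - Y (M(O, Y) = (-4*Y - 1*(-1))² - Y = (-4*Y + 1)² - Y = (1 - 4*Y)² - Y)
(M(C(6, 5), g(4, -2)) - 632)² = (((-1 + 4*(-2))² - 1*(-2)) - 632)² = (((-1 - 8)² + 2) - 632)² = (((-9)² + 2) - 632)² = ((81 + 2) - 632)² = (83 - 632)² = (-549)² = 301401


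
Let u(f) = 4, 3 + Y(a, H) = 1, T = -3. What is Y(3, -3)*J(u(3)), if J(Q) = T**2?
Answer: -18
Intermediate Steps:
Y(a, H) = -2 (Y(a, H) = -3 + 1 = -2)
J(Q) = 9 (J(Q) = (-3)**2 = 9)
Y(3, -3)*J(u(3)) = -2*9 = -18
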